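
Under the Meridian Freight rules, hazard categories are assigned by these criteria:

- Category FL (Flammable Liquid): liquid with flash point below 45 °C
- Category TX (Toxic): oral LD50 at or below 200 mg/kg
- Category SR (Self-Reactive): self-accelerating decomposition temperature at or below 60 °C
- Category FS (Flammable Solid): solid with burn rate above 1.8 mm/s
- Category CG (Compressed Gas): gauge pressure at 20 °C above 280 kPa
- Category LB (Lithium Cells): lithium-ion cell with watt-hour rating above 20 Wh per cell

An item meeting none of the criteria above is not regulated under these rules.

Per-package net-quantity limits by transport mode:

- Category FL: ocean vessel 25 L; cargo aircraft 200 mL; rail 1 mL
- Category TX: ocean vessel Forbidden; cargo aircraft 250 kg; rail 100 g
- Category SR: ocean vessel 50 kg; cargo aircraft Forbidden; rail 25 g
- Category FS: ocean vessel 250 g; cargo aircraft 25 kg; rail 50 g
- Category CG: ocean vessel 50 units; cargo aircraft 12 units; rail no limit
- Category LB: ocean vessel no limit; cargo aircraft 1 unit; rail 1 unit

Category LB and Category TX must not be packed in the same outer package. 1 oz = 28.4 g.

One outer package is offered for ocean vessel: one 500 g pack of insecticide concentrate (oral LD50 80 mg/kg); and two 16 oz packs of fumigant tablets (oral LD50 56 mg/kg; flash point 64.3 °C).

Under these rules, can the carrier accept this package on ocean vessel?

No

Oral LD50 80 mg/kg meets the Category TX criterion (Toxic), so the insecticide concentrate is Category TX.
Fumigant tablets: oral LD50 56 mg/kg ≤ 200 mg/kg → Category TX (Toxic).
Category TX net quantity: 500 g + (two 16 oz packs = 908.8 g) = 1408.8 g.
By ocean vessel, Category TX is Forbidden regardless of quantity.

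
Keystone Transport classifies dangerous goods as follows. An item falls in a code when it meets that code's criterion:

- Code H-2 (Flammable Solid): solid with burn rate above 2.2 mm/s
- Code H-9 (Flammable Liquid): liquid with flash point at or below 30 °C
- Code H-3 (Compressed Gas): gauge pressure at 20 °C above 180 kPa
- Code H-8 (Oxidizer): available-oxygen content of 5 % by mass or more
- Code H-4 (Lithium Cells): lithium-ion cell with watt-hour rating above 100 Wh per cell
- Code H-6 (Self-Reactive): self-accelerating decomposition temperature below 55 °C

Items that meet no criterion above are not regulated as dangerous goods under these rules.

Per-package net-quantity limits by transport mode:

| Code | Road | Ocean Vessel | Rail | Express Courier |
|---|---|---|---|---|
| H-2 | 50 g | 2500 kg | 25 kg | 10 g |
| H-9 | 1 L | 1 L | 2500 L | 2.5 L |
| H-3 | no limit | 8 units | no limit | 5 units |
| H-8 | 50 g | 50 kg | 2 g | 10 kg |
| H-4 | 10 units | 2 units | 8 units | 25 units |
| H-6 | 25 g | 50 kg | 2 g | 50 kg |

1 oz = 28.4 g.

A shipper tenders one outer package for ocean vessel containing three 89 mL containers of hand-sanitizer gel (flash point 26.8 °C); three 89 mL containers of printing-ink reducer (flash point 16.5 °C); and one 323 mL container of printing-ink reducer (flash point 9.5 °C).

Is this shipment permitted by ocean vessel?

Yes

With flash point 26.8 °C (≤ 30 °C), the hand-sanitizer gel falls in Code H-9.
Printing-ink reducer: flash point 16.5 °C ≤ 30 °C → Code H-9 (Flammable Liquid).
Flash point 9.5 °C meets the Code H-9 criterion (Flammable Liquid), so the printing-ink reducer is Code H-9.
Total Code H-9: (three 89 mL containers = 267 mL) + (three 89 mL containers = 267 mL) + 323 mL = 857 mL.
857 mL ≤ 1 L (ocean vessel limit, Code H-9) — within limit.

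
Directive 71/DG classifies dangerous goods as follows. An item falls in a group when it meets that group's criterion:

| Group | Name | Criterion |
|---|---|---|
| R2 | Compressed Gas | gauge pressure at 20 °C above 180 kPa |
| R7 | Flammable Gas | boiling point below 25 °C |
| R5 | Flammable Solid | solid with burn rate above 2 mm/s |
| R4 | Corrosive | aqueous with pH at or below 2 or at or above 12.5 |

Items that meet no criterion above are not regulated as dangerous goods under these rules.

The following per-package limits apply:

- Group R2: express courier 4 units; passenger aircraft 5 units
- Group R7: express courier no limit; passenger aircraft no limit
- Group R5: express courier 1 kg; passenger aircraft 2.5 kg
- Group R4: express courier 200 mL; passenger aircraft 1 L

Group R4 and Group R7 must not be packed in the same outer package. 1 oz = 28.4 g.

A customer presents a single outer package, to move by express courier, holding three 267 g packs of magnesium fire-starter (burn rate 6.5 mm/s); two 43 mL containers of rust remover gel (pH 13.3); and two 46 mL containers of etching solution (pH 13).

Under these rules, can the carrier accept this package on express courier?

With burn rate 6.5 mm/s (> 2 mm/s), the magnesium fire-starter falls in Group R5.
The rust remover gel has pH 13.3, which is ≥ 12.5, so it is Group R4 (Corrosive).
With pH 13 (≥ 12.5), the etching solution falls in Group R4.
Total Group R4: (two 43 mL containers = 86 mL) + (two 46 mL containers = 92 mL) = 178 mL.
178 mL ≤ 200 mL (express courier limit, Group R4) — within limit.
Group R5 quantity: three 267 g packs = 801 g.
801 g ≤ 1 kg (express courier limit, Group R5) — within limit.
The segregation rule (Group R4 with Group R7) does not apply to Group R4 with Group R5.
Every hazard group is within its express courier limit and no segregation rule is violated.

Yes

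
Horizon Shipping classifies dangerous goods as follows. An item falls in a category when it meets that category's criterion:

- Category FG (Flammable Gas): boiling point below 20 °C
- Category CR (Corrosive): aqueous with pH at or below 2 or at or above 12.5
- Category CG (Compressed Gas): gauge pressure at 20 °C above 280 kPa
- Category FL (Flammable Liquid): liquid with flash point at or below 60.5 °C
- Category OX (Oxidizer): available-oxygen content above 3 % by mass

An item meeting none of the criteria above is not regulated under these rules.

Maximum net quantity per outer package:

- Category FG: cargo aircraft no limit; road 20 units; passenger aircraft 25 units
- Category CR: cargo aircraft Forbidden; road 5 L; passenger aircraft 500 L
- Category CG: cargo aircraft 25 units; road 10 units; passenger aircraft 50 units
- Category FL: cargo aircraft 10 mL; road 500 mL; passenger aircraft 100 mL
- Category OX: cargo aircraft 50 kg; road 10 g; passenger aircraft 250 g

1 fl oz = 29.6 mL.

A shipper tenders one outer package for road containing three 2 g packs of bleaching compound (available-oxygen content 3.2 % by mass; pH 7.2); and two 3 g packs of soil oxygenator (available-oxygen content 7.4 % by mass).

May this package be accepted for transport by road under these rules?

The bleaching compound has available-oxygen content 3.2 % by mass, which is > 3 % by mass, so it is Category OX (Oxidizer).
Soil oxygenator: available-oxygen content 7.4 % by mass > 3 % by mass → Category OX (Oxidizer).
Total Category OX: (three 2 g packs = 6 g) + (two 3 g packs = 6 g) = 12 g.
12 g > 10 g (road limit, Category OX) — over the limit.

No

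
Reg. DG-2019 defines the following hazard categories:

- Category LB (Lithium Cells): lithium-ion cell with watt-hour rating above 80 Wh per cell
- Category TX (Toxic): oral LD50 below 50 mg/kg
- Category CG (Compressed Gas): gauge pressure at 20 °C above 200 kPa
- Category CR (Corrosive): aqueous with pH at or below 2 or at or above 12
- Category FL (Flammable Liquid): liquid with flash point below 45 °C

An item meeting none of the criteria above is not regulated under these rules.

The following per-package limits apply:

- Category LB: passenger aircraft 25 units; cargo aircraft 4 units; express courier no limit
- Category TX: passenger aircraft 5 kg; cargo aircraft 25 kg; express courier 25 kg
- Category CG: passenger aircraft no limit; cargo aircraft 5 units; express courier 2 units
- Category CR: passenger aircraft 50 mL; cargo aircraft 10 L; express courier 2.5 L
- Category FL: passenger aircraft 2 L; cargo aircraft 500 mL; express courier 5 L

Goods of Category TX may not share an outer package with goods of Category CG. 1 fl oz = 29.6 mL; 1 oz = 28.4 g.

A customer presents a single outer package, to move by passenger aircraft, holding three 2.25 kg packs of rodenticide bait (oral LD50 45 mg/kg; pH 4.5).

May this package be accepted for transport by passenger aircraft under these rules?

No

Oral LD50 45 mg/kg meets the Category TX criterion (Toxic), so the rodenticide bait is Category TX.
Category TX quantity: three 2.25 kg packs = 6.75 kg.
That exceeds the Category TX passenger aircraft limit of 5 kg.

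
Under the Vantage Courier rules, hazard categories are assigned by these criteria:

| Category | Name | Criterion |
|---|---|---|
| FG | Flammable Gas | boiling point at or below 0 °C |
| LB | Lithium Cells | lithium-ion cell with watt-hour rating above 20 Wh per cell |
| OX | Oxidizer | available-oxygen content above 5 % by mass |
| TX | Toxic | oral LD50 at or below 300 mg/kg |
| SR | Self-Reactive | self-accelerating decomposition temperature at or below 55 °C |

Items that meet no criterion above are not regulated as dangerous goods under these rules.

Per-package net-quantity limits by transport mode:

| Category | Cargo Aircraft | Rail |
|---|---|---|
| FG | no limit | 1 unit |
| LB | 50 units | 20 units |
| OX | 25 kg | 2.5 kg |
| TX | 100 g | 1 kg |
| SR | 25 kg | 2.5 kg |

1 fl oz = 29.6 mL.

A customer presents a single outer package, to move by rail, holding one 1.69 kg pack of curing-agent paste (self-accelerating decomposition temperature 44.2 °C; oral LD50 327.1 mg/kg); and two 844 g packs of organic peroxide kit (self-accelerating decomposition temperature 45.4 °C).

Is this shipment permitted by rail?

Curing-agent paste: self-accelerating decomposition temperature 44.2 °C ≤ 55 °C → Category SR (Self-Reactive).
Organic peroxide kit: self-accelerating decomposition temperature 45.4 °C ≤ 55 °C → Category SR (Self-Reactive).
Category SR net quantity: 1.69 kg + (two 844 g packs = 1.688 kg) = 3.378 kg.
That exceeds the Category SR rail limit of 2.5 kg.

No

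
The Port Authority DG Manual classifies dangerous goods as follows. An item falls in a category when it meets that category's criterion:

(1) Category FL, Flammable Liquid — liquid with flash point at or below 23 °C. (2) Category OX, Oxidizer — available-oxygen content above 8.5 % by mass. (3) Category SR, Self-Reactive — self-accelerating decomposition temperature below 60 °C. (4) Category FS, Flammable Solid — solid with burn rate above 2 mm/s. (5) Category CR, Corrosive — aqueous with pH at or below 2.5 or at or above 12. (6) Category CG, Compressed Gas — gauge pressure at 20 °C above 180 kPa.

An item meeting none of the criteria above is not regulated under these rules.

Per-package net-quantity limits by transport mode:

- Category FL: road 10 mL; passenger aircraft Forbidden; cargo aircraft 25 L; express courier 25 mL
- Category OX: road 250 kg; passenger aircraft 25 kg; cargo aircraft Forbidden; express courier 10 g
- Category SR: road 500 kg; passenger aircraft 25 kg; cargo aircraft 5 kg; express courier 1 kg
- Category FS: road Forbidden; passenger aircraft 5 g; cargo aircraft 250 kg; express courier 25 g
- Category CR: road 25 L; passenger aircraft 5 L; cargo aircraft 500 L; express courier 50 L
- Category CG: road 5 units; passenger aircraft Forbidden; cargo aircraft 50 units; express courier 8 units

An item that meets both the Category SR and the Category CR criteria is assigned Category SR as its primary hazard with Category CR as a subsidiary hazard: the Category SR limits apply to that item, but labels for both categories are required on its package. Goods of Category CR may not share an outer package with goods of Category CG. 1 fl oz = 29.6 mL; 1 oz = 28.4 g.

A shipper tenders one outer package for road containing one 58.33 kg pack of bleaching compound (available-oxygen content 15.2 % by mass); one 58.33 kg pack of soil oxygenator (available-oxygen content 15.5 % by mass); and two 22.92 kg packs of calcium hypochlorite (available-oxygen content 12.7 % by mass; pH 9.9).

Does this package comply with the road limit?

Yes

Bleaching compound: available-oxygen content 15.2 % by mass > 8.5 % by mass → Category OX (Oxidizer).
Soil oxygenator: available-oxygen content 15.5 % by mass > 8.5 % by mass → Category OX (Oxidizer).
The calcium hypochlorite has available-oxygen content 12.7 % by mass, which is > 8.5 % by mass, so it is Category OX (Oxidizer).
Total Category OX: 58.33 kg + 58.33 kg + (two 22.92 kg packs = 45.84 kg) = 162.5 kg.
That is within the Category OX road limit of 250 kg.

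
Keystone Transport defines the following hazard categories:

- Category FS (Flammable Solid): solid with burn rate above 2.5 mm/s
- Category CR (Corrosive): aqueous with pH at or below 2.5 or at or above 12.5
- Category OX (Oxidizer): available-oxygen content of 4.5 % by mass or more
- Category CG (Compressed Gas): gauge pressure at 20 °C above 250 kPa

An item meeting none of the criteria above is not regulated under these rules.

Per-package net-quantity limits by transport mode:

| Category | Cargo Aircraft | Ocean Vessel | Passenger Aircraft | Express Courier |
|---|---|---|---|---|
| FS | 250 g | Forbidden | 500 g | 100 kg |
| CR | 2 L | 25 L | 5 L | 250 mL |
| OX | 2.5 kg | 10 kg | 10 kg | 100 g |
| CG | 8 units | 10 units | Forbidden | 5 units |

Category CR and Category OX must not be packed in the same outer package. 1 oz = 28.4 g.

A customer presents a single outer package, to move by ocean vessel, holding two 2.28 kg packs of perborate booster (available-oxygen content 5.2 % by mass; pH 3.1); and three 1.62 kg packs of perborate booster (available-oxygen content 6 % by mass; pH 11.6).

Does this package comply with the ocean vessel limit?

Perborate booster: available-oxygen content 5.2 % by mass ≥ 4.5 % by mass → Category OX (Oxidizer).
Available-oxygen content 6 % by mass meets the Category OX criterion (Oxidizer), so the perborate booster is Category OX.
Total Category OX: (two 2.28 kg packs = 4.56 kg) + (three 1.62 kg packs = 4.86 kg) = 9.42 kg.
9.42 kg is within the ocean vessel limit of 10 kg for Category OX.

Yes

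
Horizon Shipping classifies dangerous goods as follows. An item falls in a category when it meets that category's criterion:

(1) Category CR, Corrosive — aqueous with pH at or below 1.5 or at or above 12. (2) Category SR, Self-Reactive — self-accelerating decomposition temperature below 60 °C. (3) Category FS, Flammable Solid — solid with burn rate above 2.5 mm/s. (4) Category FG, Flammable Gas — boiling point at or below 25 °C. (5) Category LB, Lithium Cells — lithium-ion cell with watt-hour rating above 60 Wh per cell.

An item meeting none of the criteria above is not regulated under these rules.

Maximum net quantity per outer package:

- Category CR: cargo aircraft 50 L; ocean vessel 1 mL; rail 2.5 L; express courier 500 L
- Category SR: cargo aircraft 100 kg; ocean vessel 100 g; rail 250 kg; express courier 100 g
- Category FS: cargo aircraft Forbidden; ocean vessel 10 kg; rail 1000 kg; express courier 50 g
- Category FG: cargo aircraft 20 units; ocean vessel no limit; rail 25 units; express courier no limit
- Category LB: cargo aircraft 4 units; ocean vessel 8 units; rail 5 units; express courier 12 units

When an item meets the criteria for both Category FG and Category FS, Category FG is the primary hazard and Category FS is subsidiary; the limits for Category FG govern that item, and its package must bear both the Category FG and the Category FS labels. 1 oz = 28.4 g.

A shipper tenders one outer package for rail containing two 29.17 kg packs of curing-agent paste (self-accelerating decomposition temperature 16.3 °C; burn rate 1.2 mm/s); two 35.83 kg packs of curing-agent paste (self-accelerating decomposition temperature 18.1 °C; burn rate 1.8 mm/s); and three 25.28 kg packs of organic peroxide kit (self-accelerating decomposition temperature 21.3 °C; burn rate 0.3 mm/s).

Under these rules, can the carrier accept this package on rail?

Yes

With self-accelerating decomposition temperature 16.3 °C (< 60 °C), the curing-agent paste falls in Category SR.
Self-accelerating decomposition temperature 18.1 °C meets the Category SR criterion (Self-Reactive), so the curing-agent paste is Category SR.
The organic peroxide kit has self-accelerating decomposition temperature 21.3 °C, which is < 60 °C, so it is Category SR (Self-Reactive).
Total Category SR: (two 29.17 kg packs = 58.34 kg) + (two 35.83 kg packs = 71.66 kg) + (three 25.28 kg packs = 75.84 kg) = 205.84 kg.
205.84 kg is within the rail limit of 250 kg for Category SR.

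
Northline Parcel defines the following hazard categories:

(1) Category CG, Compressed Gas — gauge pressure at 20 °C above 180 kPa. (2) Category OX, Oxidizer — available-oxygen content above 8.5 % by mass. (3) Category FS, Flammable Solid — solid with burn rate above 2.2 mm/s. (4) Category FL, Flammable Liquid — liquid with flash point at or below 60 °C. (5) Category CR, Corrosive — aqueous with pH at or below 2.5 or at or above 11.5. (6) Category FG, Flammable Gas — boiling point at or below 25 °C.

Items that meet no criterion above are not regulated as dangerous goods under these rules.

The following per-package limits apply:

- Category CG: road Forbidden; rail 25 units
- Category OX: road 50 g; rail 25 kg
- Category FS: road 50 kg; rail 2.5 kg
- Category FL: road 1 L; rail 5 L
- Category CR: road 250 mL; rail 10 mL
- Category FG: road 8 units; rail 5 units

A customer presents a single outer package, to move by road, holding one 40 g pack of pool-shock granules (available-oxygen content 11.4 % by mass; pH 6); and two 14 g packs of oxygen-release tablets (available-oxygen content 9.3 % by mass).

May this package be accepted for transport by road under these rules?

No

The pool-shock granules have available-oxygen content 11.4 % by mass, which is > 8.5 % by mass, so they are Category OX (Oxidizer).
Oxygen-release tablets: available-oxygen content 9.3 % by mass > 8.5 % by mass → Category OX (Oxidizer).
Category OX net quantity: 40 g + (two 14 g packs = 28 g) = 68 g.
That exceeds the Category OX road limit of 50 g.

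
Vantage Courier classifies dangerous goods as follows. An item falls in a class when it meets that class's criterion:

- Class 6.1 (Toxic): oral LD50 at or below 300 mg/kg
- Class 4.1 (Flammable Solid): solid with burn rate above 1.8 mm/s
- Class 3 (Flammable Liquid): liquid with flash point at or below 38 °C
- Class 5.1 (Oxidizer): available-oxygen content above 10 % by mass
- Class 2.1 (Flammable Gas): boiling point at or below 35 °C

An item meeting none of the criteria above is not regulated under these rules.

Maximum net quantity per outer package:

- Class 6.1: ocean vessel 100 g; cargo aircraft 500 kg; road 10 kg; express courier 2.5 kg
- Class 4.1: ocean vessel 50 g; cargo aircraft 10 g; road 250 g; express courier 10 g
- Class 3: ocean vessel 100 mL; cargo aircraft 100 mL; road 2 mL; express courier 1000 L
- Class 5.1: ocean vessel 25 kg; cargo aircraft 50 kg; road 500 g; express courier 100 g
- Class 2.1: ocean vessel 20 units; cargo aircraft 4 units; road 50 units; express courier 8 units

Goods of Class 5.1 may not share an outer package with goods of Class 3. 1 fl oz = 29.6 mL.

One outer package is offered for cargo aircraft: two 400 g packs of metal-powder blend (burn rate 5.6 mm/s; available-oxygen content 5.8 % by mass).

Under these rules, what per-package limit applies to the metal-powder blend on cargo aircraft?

10 g

Burn rate 5.6 mm/s meets the Class 4.1 criterion (Flammable Solid), so the metal-powder blend is Class 4.1.
The cargo aircraft limit for Class 4.1 is 10 g.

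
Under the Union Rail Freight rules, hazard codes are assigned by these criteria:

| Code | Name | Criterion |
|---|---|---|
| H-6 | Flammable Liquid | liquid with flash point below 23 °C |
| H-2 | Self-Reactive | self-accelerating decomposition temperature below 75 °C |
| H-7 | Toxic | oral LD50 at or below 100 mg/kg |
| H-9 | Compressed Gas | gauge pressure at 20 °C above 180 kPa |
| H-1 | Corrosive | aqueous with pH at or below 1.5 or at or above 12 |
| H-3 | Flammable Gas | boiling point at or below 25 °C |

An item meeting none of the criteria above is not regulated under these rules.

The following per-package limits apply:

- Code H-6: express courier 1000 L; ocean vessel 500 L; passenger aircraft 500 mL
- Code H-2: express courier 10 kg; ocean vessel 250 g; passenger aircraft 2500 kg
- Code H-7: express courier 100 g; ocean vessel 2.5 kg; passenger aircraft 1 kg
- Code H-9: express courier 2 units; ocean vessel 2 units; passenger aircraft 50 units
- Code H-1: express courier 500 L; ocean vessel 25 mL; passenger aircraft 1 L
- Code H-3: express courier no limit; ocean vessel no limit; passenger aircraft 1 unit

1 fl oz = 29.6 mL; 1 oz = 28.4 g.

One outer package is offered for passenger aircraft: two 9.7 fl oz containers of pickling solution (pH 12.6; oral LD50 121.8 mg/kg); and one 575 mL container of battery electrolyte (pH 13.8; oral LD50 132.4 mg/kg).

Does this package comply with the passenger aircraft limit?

No

With pH 12.6 (≥ 12), the pickling solution falls in Code H-1.
Battery electrolyte: pH 13.8 ≥ 12 → Code H-1 (Corrosive).
Total Code H-1: (two 9.7 fl oz containers = 574.24 mL) + 575 mL = 1149.24 mL.
1149.24 mL exceeds the passenger aircraft limit of 1 L for Code H-1.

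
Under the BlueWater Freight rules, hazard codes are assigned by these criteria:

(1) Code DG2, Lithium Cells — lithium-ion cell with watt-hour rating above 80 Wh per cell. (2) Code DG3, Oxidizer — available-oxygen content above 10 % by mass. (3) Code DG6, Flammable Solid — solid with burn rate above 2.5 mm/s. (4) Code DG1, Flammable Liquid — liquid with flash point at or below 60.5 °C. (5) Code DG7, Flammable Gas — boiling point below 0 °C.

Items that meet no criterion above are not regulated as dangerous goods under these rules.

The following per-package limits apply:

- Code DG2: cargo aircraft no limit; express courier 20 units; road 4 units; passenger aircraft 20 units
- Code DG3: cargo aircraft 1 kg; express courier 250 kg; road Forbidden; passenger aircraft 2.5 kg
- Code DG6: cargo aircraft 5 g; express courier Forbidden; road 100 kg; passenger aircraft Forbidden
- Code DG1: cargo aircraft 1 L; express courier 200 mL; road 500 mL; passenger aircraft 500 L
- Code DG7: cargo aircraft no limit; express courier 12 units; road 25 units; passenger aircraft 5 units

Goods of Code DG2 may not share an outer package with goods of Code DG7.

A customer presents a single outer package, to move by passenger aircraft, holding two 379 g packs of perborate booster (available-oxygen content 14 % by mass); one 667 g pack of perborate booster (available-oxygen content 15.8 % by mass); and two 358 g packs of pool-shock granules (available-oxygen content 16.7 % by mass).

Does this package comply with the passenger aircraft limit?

Yes

Perborate booster: available-oxygen content 14 % by mass > 10 % by mass → Code DG3 (Oxidizer).
Available-oxygen content 15.8 % by mass meets the Code DG3 criterion (Oxidizer), so the perborate booster is Code DG3.
Available-oxygen content 16.7 % by mass meets the Code DG3 criterion (Oxidizer), so the pool-shock granules are Code DG3.
Code DG3 net quantity: (two 379 g packs = 758 g) + 667 g + (two 358 g packs = 716 g) = 2.141 kg.
2.141 kg is within the passenger aircraft limit of 2.5 kg for Code DG3.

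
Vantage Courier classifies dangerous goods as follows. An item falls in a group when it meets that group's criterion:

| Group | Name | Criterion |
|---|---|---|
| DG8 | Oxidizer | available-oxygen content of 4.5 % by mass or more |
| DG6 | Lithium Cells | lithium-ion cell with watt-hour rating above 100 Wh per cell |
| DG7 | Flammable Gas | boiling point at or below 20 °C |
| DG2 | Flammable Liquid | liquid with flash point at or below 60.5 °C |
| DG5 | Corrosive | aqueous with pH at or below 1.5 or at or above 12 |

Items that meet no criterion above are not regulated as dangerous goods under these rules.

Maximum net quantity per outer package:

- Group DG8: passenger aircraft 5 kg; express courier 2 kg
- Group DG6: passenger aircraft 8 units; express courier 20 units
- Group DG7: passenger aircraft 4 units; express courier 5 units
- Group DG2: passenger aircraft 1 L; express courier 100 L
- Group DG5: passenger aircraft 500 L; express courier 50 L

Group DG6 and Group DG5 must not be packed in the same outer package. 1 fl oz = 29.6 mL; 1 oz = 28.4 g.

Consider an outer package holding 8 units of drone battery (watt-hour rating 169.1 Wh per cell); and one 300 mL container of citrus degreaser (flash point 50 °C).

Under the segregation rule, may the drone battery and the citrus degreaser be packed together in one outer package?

Yes

The drone battery has watt-hour rating 169.1 Wh per cell, which is > 100 Wh per cell, so it is Group DG6 (Lithium Cells).
The citrus degreaser has flash point 50 °C, which is ≤ 60.5 °C, so it is Group DG2 (Flammable Liquid).
No segregation rule bars Group DG6 with Group DG2.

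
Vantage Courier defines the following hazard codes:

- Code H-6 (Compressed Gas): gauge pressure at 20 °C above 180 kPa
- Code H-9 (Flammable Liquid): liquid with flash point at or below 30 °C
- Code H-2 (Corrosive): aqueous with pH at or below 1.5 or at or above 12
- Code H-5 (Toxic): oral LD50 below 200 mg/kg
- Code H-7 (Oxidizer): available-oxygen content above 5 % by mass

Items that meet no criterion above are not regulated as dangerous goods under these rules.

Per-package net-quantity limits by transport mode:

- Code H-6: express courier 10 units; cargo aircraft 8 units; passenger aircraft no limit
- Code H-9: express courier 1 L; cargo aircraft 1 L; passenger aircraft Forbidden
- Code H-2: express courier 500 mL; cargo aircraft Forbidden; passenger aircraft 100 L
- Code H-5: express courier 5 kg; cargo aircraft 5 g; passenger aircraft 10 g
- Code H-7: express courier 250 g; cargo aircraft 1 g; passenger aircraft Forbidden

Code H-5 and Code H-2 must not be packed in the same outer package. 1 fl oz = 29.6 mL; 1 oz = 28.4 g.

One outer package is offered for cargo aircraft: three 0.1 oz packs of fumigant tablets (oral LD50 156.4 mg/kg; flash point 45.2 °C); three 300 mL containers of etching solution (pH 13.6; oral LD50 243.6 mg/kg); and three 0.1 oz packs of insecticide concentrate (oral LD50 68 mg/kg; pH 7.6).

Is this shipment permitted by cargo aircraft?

No

The fumigant tablets have oral LD50 156.4 mg/kg, which is < 200 mg/kg, so they are Code H-5 (Toxic).
With pH 13.6 (≥ 12), the etching solution falls in Code H-2.
With oral LD50 68 mg/kg (< 200 mg/kg), the insecticide concentrate falls in Code H-5.
Code H-5 net quantity: (three 0.1 oz packs = 8.52 g) + (three 0.1 oz packs = 8.52 g) = 17.04 g.
That exceeds the Code H-5 cargo aircraft limit of 5 g.
Code H-2 quantity: three 300 mL containers = 900 mL.
By cargo aircraft, Code H-2 is Forbidden regardless of quantity.
Code H-5 and Code H-2 may not share an outer package.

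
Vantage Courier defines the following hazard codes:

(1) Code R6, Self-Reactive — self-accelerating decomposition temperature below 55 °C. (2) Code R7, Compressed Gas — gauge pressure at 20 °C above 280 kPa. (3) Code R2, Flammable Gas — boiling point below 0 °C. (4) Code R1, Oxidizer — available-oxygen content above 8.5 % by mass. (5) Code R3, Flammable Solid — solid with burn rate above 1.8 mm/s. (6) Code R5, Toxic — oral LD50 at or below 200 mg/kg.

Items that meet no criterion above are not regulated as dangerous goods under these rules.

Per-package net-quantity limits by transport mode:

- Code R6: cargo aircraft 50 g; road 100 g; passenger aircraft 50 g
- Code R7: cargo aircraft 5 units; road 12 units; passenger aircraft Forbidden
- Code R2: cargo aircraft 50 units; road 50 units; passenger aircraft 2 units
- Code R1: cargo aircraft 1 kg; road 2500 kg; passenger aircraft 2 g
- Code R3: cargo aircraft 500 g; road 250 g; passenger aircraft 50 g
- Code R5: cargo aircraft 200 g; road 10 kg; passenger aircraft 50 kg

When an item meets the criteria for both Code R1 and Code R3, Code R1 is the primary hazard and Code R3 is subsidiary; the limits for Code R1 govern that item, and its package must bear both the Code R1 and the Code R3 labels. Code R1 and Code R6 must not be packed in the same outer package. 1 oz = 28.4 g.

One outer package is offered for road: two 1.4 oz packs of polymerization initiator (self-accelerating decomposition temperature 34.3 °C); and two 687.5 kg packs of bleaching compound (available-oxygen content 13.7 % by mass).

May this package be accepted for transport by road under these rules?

No

Polymerization initiator: self-accelerating decomposition temperature 34.3 °C < 55 °C → Code R6 (Self-Reactive).
Bleaching compound: available-oxygen content 13.7 % by mass > 8.5 % by mass → Code R1 (Oxidizer).
Code R1 quantity: two 687.5 kg packs = 1375 kg.
That is within the Code R1 road limit of 2500 kg.
Code R6 quantity: two 1.4 oz packs = 79.52 g.
79.52 g is within the road limit of 100 g for Code R6.
Code R1 and Code R6 may not share an outer package.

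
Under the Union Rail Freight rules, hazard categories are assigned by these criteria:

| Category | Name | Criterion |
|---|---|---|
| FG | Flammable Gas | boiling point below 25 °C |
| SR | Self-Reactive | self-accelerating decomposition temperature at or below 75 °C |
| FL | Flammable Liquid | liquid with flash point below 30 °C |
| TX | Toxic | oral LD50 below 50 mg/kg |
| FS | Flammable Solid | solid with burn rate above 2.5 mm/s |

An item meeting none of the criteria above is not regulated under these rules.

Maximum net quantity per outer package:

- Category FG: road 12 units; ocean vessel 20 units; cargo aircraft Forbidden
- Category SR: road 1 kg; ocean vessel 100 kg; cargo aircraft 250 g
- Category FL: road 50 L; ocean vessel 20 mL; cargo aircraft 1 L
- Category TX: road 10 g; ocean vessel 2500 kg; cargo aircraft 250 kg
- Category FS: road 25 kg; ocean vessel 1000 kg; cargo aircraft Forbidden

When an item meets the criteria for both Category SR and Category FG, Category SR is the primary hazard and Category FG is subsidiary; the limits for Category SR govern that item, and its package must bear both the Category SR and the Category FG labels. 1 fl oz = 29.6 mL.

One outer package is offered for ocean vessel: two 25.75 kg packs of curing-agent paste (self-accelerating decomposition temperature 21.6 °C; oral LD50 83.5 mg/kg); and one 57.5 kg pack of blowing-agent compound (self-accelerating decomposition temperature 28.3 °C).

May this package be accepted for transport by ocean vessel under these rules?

No

Self-accelerating decomposition temperature 21.6 °C meets the Category SR criterion (Self-Reactive), so the curing-agent paste is Category SR.
The blowing-agent compound has self-accelerating decomposition temperature 28.3 °C, which is ≤ 75 °C, so it is Category SR (Self-Reactive).
Category SR net quantity: (two 25.75 kg packs = 51.5 kg) + 57.5 kg = 109 kg.
That exceeds the Category SR ocean vessel limit of 100 kg.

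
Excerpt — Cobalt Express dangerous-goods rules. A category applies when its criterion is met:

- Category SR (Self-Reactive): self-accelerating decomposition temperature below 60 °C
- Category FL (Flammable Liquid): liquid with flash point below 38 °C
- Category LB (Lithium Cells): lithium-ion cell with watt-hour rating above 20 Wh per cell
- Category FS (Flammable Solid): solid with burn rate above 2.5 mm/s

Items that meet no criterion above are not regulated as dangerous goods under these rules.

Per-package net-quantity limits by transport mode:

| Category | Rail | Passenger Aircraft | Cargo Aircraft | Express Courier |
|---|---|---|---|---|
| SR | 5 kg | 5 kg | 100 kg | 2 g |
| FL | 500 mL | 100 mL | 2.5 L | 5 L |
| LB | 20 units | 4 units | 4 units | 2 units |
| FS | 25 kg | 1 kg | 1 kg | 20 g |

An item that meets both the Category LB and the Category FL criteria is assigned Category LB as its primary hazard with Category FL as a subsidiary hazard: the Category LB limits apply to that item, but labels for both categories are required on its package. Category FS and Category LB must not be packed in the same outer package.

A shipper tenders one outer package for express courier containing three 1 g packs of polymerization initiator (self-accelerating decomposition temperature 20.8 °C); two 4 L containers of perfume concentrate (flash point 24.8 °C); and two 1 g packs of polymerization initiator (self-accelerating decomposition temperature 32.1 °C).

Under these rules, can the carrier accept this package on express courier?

No

Self-accelerating decomposition temperature 20.8 °C meets the Category SR criterion (Self-Reactive), so the polymerization initiator is Category SR.
The perfume concentrate has flash point 24.8 °C, which is < 38 °C, so it is Category FL (Flammable Liquid).
With self-accelerating decomposition temperature 32.1 °C (< 60 °C), the polymerization initiator falls in Category SR.
Category SR net quantity: (three 1 g packs = 3 g) + (two 1 g packs = 2 g) = 5 g.
That exceeds the Category SR express courier limit of 2 g.
Category FL quantity: two 4 L containers = 8 L.
8 L exceeds the express courier limit of 5 L for Category FL.
The segregation rule (Category FS with Category LB) does not apply to Category SR with Category FL.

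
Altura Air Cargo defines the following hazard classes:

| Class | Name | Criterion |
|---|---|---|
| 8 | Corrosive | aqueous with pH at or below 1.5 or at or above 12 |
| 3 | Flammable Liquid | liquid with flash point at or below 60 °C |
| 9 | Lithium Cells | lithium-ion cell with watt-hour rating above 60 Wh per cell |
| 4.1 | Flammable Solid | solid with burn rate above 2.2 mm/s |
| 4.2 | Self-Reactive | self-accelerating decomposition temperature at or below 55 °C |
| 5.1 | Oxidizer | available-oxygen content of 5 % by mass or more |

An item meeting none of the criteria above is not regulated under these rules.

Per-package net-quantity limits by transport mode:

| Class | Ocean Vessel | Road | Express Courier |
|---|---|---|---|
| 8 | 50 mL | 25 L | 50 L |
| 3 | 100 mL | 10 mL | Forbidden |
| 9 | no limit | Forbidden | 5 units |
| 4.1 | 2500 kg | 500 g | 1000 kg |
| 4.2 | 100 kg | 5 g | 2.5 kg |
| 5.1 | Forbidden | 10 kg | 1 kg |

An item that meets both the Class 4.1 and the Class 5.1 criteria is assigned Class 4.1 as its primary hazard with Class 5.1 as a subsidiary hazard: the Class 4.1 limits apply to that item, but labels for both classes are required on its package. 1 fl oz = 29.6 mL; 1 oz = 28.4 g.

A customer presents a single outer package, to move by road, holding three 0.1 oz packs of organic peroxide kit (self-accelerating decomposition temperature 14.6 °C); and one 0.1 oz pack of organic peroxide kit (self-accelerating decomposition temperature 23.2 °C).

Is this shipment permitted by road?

With self-accelerating decomposition temperature 14.6 °C (≤ 55 °C), the organic peroxide kit falls in Class 4.2.
Organic peroxide kit: self-accelerating decomposition temperature 23.2 °C ≤ 55 °C → Class 4.2 (Self-Reactive).
Total Class 4.2: (three 0.1 oz packs = 8.52 g) + (one 0.1 oz pack = 2.84 g) = 11.36 g.
11.36 g > 5 g (road limit, Class 4.2) — over the limit.

No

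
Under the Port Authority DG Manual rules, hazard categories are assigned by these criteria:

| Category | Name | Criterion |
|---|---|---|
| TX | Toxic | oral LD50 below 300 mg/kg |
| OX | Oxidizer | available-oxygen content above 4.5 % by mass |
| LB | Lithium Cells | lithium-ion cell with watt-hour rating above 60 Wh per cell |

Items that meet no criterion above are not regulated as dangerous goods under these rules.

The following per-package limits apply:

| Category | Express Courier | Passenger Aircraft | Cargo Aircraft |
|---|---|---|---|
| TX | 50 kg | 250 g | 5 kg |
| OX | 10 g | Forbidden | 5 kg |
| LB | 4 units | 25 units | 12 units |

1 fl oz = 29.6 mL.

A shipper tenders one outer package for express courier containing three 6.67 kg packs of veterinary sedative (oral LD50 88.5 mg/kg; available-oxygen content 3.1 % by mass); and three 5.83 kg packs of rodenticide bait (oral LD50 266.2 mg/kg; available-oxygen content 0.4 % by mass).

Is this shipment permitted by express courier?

Oral LD50 88.5 mg/kg meets the Category TX criterion (Toxic), so the veterinary sedative is Category TX.
With oral LD50 266.2 mg/kg (< 300 mg/kg), the rodenticide bait falls in Category TX.
Category TX net quantity: (three 6.67 kg packs = 20.01 kg) + (three 5.83 kg packs = 17.49 kg) = 37.5 kg.
That is within the Category TX express courier limit of 50 kg.

Yes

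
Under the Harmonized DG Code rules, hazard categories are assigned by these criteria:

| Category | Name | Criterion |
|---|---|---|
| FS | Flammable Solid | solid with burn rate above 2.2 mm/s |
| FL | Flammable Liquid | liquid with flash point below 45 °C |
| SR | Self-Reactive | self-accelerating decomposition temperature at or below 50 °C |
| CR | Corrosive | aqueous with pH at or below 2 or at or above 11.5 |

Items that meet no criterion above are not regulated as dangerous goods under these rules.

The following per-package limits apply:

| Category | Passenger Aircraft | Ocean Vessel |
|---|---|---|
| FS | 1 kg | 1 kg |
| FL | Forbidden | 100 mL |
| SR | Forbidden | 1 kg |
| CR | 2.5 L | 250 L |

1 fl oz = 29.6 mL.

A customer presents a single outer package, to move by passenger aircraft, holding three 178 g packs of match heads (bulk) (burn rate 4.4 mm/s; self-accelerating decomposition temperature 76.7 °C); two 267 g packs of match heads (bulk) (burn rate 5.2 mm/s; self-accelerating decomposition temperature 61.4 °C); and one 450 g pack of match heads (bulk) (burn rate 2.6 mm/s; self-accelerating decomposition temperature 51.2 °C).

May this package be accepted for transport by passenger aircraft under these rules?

No

The match heads (bulk) have burn rate 4.4 mm/s, which is > 2.2 mm/s, so they are Category FS (Flammable Solid).
With burn rate 5.2 mm/s (> 2.2 mm/s), the match heads (bulk) fall in Category FS.
The match heads (bulk) have burn rate 2.6 mm/s, which is > 2.2 mm/s, so they are Category FS (Flammable Solid).
Total Category FS: (three 178 g packs = 534 g) + (two 267 g packs = 534 g) + 450 g = 1.518 kg.
1.518 kg exceeds the passenger aircraft limit of 1 kg for Category FS.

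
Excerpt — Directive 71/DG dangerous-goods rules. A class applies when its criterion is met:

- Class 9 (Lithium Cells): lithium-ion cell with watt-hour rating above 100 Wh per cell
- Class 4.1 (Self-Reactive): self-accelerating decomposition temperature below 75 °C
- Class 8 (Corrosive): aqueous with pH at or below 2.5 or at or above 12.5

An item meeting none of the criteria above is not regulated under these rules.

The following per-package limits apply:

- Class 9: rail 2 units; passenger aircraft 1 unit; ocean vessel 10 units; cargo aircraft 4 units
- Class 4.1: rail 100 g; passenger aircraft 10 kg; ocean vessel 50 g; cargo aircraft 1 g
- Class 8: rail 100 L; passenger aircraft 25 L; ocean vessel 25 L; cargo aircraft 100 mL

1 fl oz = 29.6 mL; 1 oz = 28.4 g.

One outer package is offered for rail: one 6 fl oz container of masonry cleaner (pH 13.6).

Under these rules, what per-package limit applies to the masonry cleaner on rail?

100 L

pH 13.6 meets the Class 8 criterion (Corrosive), so the masonry cleaner is Class 8.
The rail limit for Class 8 is 100 L.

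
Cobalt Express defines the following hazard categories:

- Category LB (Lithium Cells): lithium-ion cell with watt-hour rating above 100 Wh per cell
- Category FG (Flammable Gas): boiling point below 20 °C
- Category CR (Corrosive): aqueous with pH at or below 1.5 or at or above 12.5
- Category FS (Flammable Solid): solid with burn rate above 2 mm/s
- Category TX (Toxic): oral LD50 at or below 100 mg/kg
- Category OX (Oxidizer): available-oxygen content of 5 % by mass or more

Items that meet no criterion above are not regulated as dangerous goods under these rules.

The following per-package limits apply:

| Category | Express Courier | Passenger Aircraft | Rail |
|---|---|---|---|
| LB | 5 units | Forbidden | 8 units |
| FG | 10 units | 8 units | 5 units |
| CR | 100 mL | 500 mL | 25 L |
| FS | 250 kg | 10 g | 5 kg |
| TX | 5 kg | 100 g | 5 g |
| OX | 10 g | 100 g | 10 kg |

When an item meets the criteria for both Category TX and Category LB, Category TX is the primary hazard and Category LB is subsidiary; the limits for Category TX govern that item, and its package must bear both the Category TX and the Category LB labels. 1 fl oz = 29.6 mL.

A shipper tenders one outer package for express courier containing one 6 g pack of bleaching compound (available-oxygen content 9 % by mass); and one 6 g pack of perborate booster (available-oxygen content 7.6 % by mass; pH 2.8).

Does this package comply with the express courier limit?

With available-oxygen content 9 % by mass (≥ 5 % by mass), the bleaching compound falls in Category OX.
Perborate booster: available-oxygen content 7.6 % by mass ≥ 5 % by mass → Category OX (Oxidizer).
Category OX net quantity: 6 g + 6 g = 12 g.
12 g > 10 g (express courier limit, Category OX) — over the limit.

No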